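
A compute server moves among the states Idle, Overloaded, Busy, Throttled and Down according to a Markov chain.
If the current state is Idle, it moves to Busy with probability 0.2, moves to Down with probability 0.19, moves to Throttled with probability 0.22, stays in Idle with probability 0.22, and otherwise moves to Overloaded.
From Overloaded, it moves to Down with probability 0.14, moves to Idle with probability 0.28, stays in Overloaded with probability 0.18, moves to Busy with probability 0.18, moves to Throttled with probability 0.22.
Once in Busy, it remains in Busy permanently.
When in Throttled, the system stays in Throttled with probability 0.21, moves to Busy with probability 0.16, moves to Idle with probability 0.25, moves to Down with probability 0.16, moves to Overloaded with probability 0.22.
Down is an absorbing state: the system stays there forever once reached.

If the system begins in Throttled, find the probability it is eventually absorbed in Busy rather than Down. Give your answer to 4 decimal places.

0.5155

Let h(s) be the probability of absorption at Busy starting from transient state s. Then h(Busy) = 1 and h(Down) = 0. By first-step analysis:
h(Idle) = 0.22·h(Idle) + 0.17·h(Overloaded) + 0.2·1 + 0.22·h(Throttled) + 0.19·0
h(Overloaded) = 0.28·h(Idle) + 0.18·h(Overloaded) + 0.18·1 + 0.22·h(Throttled) + 0.14·0
h(Throttled) = 0.25·h(Idle) + 0.22·h(Overloaded) + 0.16·1 + 0.21·h(Throttled) + 0.16·0
Solving: h(Idle) = 0.5184, h(Overloaded) = 0.5348, h(Throttled) = 0.5155.
Starting from Throttled, the probability is 0.5155.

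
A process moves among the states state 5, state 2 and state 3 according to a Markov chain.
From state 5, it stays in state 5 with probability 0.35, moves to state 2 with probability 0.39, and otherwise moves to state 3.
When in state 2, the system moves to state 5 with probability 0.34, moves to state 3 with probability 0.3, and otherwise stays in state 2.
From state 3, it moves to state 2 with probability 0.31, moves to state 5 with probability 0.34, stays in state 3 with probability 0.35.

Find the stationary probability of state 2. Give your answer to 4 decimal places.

0.3552

Let the stationary distribution be π with π = πP and π_1 + π_2 + π_3 = 1.
π_1 = 0.35·π_1 + 0.34·π_2 + 0.34·π_3
π_2 = 0.39·π_1 + 0.36·π_2 + 0.31·π_3
Solving with the normalization constraint gives π = (0.3434, 0.3552, 0.3013).
So the stationary probability of state 2 is 0.3552.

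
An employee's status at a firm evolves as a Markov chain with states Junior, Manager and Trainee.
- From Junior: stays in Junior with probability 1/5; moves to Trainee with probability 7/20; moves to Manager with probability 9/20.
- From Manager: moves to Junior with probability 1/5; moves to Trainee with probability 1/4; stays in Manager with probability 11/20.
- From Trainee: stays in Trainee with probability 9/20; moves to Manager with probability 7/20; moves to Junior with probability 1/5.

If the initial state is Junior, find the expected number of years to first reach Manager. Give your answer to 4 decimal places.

2.4324

Let t(s) be the expected number of years to first reach Manager from state s, with t(Manager) = 0. Conditioning on the first year:
t(Junior) = 1 + 0.2·t(Junior) + 0.35·t(Trainee)
t(Trainee) = 1 + 0.2·t(Junior) + 0.45·t(Trainee)
Solving: t(Junior) = 2.4324, t(Trainee) = 2.7027.
Expected years from Junior to Manager: 2.4324.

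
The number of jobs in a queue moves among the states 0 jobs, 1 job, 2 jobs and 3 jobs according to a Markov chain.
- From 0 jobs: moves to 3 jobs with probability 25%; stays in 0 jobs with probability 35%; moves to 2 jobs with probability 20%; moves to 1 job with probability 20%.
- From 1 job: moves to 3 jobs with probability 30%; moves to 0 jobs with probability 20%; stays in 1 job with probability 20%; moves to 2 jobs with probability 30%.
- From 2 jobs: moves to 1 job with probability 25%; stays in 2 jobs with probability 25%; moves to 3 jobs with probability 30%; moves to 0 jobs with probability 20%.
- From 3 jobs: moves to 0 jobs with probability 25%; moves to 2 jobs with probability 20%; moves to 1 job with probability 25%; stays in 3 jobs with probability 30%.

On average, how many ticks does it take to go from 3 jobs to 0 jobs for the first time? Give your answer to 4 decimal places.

4.4186

Let t(s) be the expected number of ticks to first reach 0 jobs from state s, with t(0 jobs) = 0. Conditioning on the first tick:
t(1 job) = 1 + 0.2·t(1 job) + 0.3·t(2 jobs) + 0.3·t(3 jobs)
t(2 jobs) = 1 + 0.25·t(1 job) + 0.25·t(2 jobs) + 0.3·t(3 jobs)
t(3 jobs) = 1 + 0.25·t(1 job) + 0.2·t(2 jobs) + 0.3·t(3 jobs)
Solving: t(1 job) = 4.6512, t(2 jobs) = 4.6512, t(3 jobs) = 4.4186.
Expected ticks from 3 jobs to 0 jobs: 4.4186.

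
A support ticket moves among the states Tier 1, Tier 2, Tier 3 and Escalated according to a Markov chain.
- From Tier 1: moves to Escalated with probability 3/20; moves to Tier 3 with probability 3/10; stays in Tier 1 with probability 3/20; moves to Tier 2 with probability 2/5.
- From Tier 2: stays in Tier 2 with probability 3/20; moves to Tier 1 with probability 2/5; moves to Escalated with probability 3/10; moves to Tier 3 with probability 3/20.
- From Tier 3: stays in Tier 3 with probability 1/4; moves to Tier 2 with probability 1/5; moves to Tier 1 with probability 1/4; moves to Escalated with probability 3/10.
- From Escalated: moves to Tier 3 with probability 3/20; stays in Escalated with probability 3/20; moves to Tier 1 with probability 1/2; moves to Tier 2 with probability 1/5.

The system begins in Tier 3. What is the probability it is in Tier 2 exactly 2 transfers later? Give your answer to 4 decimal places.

0.2400

Propagate the distribution vector 2 transfers from Tier 3.
After 0 transfers: (0.0000, 0.0000, 1.0000, 0.0000)
After 1 transfer: (0.2500, 0.2000, 0.2500, 0.3000)
After 2 transfers: (0.3300, 0.2400, 0.2125, 0.2175)
P(in Tier 2 after 2 transfers) = 0.2400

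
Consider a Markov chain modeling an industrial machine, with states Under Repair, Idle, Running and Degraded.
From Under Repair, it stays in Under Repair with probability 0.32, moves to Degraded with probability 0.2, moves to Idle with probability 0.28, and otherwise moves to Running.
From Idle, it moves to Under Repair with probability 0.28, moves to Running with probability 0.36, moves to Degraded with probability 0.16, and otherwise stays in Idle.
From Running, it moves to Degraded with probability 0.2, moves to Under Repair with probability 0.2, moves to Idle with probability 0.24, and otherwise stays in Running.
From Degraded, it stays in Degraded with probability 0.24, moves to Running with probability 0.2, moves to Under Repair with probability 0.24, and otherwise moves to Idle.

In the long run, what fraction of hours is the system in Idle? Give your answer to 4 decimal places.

Let the stationary distribution be π with π = πP and π_1 + π_2 + π_3 + π_4 = 1.
π_1 = 0.32·π_1 + 0.28·π_2 + 0.2·π_3 + 0.24·π_4
π_2 = 0.28·π_1 + 0.2·π_2 + 0.24·π_3 + 0.32·π_4
π_3 = 0.2·π_1 + 0.36·π_2 + 0.36·π_3 + 0.2·π_4
Solving with the normalization constraint gives π = (0.2595, 0.2560, 0.2868, 0.1977).
So the stationary probability of Idle is 0.2560.

0.2560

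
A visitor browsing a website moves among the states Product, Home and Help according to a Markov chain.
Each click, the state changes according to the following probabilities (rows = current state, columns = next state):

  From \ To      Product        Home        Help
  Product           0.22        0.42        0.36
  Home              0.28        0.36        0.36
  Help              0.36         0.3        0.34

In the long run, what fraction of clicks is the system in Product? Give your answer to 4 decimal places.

0.2908

Let the stationary distribution be π with π = πP and π_1 + π_2 + π_3 = 1.
π_1 = 0.22·π_1 + 0.28·π_2 + 0.36·π_3
π_2 = 0.42·π_1 + 0.36·π_2 + 0.3·π_3
Solving with the normalization constraint gives π = (0.2908, 0.3563, 0.3529).
So the stationary probability of Product is 0.2908.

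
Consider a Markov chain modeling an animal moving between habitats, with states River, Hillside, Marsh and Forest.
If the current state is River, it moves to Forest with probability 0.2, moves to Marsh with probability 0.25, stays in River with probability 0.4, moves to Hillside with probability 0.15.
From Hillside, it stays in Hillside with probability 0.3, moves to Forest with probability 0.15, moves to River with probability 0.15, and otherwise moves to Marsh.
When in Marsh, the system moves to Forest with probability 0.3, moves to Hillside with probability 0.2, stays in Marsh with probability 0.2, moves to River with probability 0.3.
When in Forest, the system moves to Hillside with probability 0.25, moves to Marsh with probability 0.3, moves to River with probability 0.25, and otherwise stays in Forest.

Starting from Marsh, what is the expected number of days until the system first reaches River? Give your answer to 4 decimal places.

Let t(s) be the expected number of days to first reach River from state s, with t(River) = 0. Conditioning on the first day:
t(Hillside) = 1 + 0.3·t(Hillside) + 0.4·t(Marsh) + 0.15·t(Forest)
t(Marsh) = 1 + 0.2·t(Hillside) + 0.2·t(Marsh) + 0.3·t(Forest)
t(Forest) = 1 + 0.25·t(Hillside) + 0.3·t(Marsh) + 0.2·t(Forest)
Solving: t(Hillside) = 4.5833, t(Marsh) = 3.9583, t(Forest) = 4.1667.
Expected days from Marsh to River: 3.9583.

3.9583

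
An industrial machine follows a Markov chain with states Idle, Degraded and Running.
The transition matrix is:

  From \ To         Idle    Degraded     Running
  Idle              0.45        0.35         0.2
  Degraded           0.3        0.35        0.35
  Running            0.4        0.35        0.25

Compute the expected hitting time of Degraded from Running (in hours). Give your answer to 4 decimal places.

Let t(s) be the expected number of hours to first reach Degraded from state s, with t(Degraded) = 0. Conditioning on the first hour:
t(Idle) = 1 + 0.45·t(Idle) + 0.2·t(Running)
t(Running) = 1 + 0.4·t(Idle) + 0.25·t(Running)
Solving: t(Idle) = 2.8571, t(Running) = 2.8571.
Expected hours from Running to Degraded: 2.8571.

2.8571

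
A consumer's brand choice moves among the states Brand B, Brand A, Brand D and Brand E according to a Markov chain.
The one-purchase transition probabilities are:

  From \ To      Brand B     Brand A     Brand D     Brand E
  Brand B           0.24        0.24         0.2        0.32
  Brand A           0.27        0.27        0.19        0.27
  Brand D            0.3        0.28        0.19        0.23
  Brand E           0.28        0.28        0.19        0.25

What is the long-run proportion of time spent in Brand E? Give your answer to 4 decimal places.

Let the stationary distribution be π with π = πP and π_1 + π_2 + π_3 + π_4 = 1.
π_1 = 0.24·π_1 + 0.27·π_2 + 0.3·π_3 + 0.28·π_4
π_2 = 0.24·π_1 + 0.27·π_2 + 0.28·π_3 + 0.28·π_4
π_3 = 0.2·π_1 + 0.19·π_2 + 0.19·π_3 + 0.19·π_4
Solving with the normalization constraint gives π = (0.2704, 0.2665, 0.1927, 0.2704).
So the stationary probability of Brand E is 0.2704.

0.2704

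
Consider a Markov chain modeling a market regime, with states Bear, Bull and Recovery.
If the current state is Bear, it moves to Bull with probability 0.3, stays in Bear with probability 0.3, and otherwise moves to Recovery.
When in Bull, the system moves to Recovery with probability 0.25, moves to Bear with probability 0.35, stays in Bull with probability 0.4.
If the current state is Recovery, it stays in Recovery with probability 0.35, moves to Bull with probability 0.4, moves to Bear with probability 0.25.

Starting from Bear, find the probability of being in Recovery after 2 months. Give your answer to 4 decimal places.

0.3350

Sum over the intermediate state after 1 month:
P = P(Bear→Bear)·P(Bear→Recovery) + P(Bear→Bull)·P(Bull→Recovery) + P(Bear→Recovery)·P(Recovery→Recovery)
  = 0.3×0.4 + 0.3×0.25 + 0.4×0.35
  = 0.1200 + 0.0750 + 0.1400 = 0.3350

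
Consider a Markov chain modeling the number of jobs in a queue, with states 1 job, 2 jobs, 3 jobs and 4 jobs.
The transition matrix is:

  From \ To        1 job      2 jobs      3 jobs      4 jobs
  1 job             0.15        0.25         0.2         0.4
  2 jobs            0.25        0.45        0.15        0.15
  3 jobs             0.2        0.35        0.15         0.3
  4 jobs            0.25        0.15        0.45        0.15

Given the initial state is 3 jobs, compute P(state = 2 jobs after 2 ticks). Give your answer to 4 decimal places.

0.3050

Propagate the distribution vector 2 ticks from 3 jobs.
After 0 ticks: (0.0000, 0.0000, 1.0000, 0.0000)
After 1 tick: (0.2000, 0.3500, 0.1500, 0.3000)
After 2 ticks: (0.2225, 0.3050, 0.2500, 0.2225)
P(in 2 jobs after 2 ticks) = 0.3050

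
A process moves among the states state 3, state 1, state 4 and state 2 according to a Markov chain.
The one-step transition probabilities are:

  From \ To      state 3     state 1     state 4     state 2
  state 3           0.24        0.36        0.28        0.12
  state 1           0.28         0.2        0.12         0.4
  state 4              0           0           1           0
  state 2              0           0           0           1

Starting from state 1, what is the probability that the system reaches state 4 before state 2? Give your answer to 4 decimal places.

Let h(s) be the probability of absorption at state 4 starting from transient state s. Then h(state 4) = 1 and h(state 2) = 0. By first-step analysis:
h(state 3) = 0.24·h(state 3) + 0.36·h(state 1) + 0.28·1 + 0.12·0
h(state 1) = 0.28·h(state 3) + 0.2·h(state 1) + 0.12·1 + 0.4·0
Solving: h(state 3) = 0.5268, h(state 1) = 0.3344.
Starting from state 1, the probability is 0.3344.

0.3344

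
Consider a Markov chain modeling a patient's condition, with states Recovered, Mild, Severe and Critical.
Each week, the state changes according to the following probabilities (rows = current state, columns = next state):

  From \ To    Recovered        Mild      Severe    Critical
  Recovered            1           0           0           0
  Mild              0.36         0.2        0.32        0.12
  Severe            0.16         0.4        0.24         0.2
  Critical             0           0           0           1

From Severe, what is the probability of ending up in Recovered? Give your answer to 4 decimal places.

0.5667

Let h(s) be the probability of absorption at Recovered starting from transient state s. Then h(Recovered) = 1 and h(Critical) = 0. By first-step analysis:
h(Mild) = 0.36·1 + 0.2·h(Mild) + 0.32·h(Severe) + 0.12·0
h(Severe) = 0.16·1 + 0.4·h(Mild) + 0.24·h(Severe) + 0.2·0
Solving: h(Mild) = 0.6767, h(Severe) = 0.5667.
Starting from Severe, the probability is 0.5667.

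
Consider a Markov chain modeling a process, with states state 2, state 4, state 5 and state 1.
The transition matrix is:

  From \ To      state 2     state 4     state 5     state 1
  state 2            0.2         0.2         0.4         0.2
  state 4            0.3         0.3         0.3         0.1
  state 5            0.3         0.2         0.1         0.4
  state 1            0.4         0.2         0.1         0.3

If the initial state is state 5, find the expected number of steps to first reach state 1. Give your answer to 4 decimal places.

3.5870

Let t(s) be the expected number of steps to first reach state 1 from state s, with t(state 1) = 0. Conditioning on the first step:
t(state 2) = 1 + 0.2·t(state 2) + 0.2·t(state 4) + 0.4·t(state 5)
t(state 4) = 1 + 0.3·t(state 2) + 0.3·t(state 4) + 0.3·t(state 5)
t(state 5) = 1 + 0.3·t(state 2) + 0.2·t(state 4) + 0.1·t(state 5)
Solving: t(state 2) = 4.2391, t(state 4) = 4.7826, t(state 5) = 3.5870.
Expected steps from state 5 to state 1: 3.5870.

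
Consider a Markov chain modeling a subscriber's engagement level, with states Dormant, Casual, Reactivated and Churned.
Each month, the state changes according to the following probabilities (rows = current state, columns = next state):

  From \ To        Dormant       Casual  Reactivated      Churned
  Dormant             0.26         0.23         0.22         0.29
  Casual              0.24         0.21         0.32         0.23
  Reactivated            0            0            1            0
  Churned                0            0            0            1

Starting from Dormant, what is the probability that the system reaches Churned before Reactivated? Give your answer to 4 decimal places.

0.5327

Let h(s) be the probability of absorption at Churned starting from transient state s. Then h(Churned) = 1 and h(Reactivated) = 0. By first-step analysis:
h(Dormant) = 0.26·h(Dormant) + 0.23·h(Casual) + 0.22·0 + 0.29·1
h(Casual) = 0.24·h(Dormant) + 0.21·h(Casual) + 0.32·0 + 0.23·1
Solving: h(Dormant) = 0.5327, h(Casual) = 0.4530.
Starting from Dormant, the probability is 0.5327.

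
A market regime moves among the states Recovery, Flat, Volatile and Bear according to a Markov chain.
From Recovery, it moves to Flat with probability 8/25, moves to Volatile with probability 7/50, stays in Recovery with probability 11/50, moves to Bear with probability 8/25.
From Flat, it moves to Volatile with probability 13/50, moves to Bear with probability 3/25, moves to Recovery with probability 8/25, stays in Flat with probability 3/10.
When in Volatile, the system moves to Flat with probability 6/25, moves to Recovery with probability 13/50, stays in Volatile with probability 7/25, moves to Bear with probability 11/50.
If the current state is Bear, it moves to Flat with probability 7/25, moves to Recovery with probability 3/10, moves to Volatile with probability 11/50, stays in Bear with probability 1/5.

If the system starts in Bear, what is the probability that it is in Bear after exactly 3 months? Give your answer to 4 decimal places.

0.2140

Propagate the distribution vector 3 months from Bear.
After 0 months: (0.0000, 0.0000, 0.0000, 1.0000)
After 1 month: (0.3000, 0.2800, 0.2200, 0.2000)
After 2 months: (0.2728, 0.2888, 0.2204, 0.2180)
After 3 months: (0.2751, 0.2879, 0.2230, 0.2140)
P(in Bear after 3 months) = 0.2140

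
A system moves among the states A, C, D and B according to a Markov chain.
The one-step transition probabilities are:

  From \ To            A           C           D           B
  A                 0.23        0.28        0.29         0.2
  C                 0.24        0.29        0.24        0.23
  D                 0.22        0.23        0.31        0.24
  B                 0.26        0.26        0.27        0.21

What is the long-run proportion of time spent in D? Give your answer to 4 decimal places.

0.2779

Let the stationary distribution be π with π = πP and π_1 + π_2 + π_3 + π_4 = 1.
π_1 = 0.23·π_1 + 0.24·π_2 + 0.22·π_3 + 0.26·π_4
π_2 = 0.28·π_1 + 0.29·π_2 + 0.23·π_3 + 0.26·π_4
π_3 = 0.29·π_1 + 0.24·π_2 + 0.31·π_3 + 0.27·π_4
Solving with the normalization constraint gives π = (0.2365, 0.2643, 0.2779, 0.2213).
So the stationary probability of D is 0.2779.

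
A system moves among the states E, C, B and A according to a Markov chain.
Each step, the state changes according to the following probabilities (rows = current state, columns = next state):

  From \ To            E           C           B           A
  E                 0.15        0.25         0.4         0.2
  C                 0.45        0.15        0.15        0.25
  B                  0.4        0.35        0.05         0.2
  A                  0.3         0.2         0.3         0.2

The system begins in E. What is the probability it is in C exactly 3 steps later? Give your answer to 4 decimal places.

0.2316

Propagate the distribution vector 3 steps from E.
After 0 steps: (1.0000, 0.0000, 0.0000, 0.0000)
After 1 step: (0.1500, 0.2500, 0.4000, 0.2000)
After 2 steps: (0.3550, 0.2550, 0.1775, 0.2125)
After 3 steps: (0.3028, 0.2316, 0.2529, 0.2128)
P(in C after 3 steps) = 0.2316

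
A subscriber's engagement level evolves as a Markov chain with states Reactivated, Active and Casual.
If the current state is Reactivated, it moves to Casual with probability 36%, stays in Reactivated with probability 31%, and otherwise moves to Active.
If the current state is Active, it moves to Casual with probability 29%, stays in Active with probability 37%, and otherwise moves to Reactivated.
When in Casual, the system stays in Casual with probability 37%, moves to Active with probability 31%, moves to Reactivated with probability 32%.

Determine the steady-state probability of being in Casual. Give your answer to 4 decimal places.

Let the stationary distribution be π with π = πP and π_1 + π_2 + π_3 = 1.
π_1 = 0.31·π_1 + 0.34·π_2 + 0.32·π_3
π_2 = 0.33·π_1 + 0.37·π_2 + 0.31·π_3
Solving with the normalization constraint gives π = (0.3235, 0.3367, 0.3398).
So the stationary probability of Casual is 0.3398.

0.3398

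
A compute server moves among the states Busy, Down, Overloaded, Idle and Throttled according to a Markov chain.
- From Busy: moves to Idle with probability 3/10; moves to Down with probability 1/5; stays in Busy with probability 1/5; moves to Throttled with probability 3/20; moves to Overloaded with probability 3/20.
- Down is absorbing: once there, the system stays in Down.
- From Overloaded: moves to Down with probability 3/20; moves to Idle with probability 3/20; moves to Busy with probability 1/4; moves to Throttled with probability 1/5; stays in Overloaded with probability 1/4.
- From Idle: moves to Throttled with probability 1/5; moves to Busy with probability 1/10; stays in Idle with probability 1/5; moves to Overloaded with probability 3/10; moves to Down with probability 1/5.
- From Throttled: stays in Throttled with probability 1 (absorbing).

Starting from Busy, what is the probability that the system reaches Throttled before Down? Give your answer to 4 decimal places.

Let h(s) be the probability of absorption at Throttled starting from transient state s. Then h(Throttled) = 1 and h(Down) = 0. By first-step analysis:
h(Busy) = 0.2·h(Busy) + 0.2·0 + 0.15·h(Overloaded) + 0.3·h(Idle) + 0.15·1
h(Overloaded) = 0.25·h(Busy) + 0.15·0 + 0.25·h(Overloaded) + 0.15·h(Idle) + 0.2·1
h(Idle) = 0.1·h(Busy) + 0.2·0 + 0.3·h(Overloaded) + 0.2·h(Idle) + 0.2·1
Solving: h(Busy) = 0.4765, h(Overloaded) = 0.5269, h(Idle) = 0.5072.
Starting from Busy, the probability is 0.4765.

0.4765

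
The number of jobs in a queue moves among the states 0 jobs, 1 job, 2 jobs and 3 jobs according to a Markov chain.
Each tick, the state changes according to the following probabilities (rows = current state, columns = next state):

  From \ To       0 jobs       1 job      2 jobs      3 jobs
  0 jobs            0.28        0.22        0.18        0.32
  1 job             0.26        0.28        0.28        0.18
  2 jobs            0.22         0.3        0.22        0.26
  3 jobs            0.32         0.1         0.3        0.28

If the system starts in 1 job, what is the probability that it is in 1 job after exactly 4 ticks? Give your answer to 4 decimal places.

Propagate the distribution vector 4 ticks from 1 job.
After 0 ticks: (0.0000, 1.0000, 0.0000, 0.0000)
After 1 tick: (0.2600, 0.2800, 0.2800, 0.1800)
After 2 ticks: (0.2648, 0.2376, 0.2408, 0.2568)
After 3 ticks: (0.2711, 0.2227, 0.2442, 0.2620)
After 4 ticks: (0.2714, 0.2215, 0.2435, 0.2637)
P(in 1 job after 4 ticks) = 0.2215

0.2215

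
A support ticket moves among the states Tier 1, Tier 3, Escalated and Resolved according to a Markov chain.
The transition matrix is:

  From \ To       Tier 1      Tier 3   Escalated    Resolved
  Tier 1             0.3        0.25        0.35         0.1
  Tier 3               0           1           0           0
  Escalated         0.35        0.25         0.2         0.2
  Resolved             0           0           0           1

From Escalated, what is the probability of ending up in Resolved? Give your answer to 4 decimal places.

Let h(s) be the probability of absorption at Resolved starting from transient state s. Then h(Resolved) = 1 and h(Tier 3) = 0. By first-step analysis:
h(Tier 1) = 0.3·h(Tier 1) + 0.25·0 + 0.35·h(Escalated) + 0.1·1
h(Escalated) = 0.35·h(Tier 1) + 0.25·0 + 0.2·h(Escalated) + 0.2·1
Solving: h(Tier 1) = 0.3429, h(Escalated) = 0.4000.
Starting from Escalated, the probability is 0.4000.

0.4000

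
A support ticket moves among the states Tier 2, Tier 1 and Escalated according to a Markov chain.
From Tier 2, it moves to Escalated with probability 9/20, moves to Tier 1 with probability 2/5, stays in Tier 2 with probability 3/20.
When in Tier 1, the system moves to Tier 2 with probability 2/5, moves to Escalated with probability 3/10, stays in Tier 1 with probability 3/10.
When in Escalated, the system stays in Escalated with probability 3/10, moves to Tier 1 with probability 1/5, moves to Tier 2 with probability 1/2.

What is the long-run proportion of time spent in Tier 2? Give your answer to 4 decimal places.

Let the stationary distribution be π with π = πP and π_1 + π_2 + π_3 = 1.
π_1 = 0.15·π_1 + 0.4·π_2 + 0.5·π_3
π_2 = 0.4·π_1 + 0.3·π_2 + 0.2·π_3
Solving with the normalization constraint gives π = (0.3482, 0.2996, 0.3522).
So the stationary probability of Tier 2 is 0.3482.

0.3482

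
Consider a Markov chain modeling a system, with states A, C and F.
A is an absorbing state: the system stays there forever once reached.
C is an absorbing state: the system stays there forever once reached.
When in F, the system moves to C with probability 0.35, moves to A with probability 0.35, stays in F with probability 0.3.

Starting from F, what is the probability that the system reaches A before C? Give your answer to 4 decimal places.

Let h(s) be the probability of absorption at A starting from transient state s. Then h(A) = 1 and h(C) = 0. By first-step analysis:
h(F) = 0.35·1 + 0.35·0 + 0.3·h(F)
Solving: h(F) = 0.5000.
Starting from F, the probability is 0.5000.

0.5000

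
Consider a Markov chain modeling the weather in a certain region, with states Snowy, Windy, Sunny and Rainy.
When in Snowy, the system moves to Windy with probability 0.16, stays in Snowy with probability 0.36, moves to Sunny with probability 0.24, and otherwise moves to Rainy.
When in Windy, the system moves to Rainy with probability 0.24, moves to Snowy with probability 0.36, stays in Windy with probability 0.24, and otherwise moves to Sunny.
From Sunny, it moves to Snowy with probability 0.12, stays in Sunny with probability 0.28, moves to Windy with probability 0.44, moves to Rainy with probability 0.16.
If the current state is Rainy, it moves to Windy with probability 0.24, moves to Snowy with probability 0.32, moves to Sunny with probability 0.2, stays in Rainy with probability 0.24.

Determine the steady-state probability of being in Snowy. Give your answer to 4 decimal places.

Let the stationary distribution be π with π = πP and π_1 + π_2 + π_3 + π_4 = 1.
π_1 = 0.36·π_1 + 0.36·π_2 + 0.12·π_3 + 0.32·π_4
π_2 = 0.16·π_1 + 0.24·π_2 + 0.44·π_3 + 0.24·π_4
π_3 = 0.24·π_1 + 0.16·π_2 + 0.28·π_3 + 0.2·π_4
Solving with the normalization constraint gives π = (0.2985, 0.2599, 0.2191, 0.2225).
So the stationary probability of Snowy is 0.2985.

0.2985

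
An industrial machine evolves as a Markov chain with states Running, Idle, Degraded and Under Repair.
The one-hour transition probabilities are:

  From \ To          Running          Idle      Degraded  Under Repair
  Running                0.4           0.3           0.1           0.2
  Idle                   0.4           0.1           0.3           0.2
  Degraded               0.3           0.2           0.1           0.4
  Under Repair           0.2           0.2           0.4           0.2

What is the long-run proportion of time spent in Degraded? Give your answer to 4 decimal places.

0.2153

Let the stationary distribution be π with π = πP and π_1 + π_2 + π_3 + π_4 = 1.
π_1 = 0.4·π_1 + 0.4·π_2 + 0.3·π_3 + 0.2·π_4
π_2 = 0.3·π_1 + 0.1·π_2 + 0.2·π_3 + 0.2·π_4
π_3 = 0.1·π_1 + 0.3·π_2 + 0.1·π_3 + 0.4·π_4
Solving with the normalization constraint gives π = (0.3299, 0.2118, 0.2153, 0.2431).
So the stationary probability of Degraded is 0.2153.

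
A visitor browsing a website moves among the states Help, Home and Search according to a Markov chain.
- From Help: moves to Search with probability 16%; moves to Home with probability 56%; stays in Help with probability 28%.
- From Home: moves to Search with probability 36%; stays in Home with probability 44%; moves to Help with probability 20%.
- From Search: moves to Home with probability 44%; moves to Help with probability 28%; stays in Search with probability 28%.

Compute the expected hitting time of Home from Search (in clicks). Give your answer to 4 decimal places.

2.1115

Let t(s) be the expected number of clicks to first reach Home from state s, with t(Home) = 0. Conditioning on the first click:
t(Help) = 1 + 0.28·t(Help) + 0.16·t(Search)
t(Search) = 1 + 0.28·t(Help) + 0.28·t(Search)
Solving: t(Help) = 1.8581, t(Search) = 2.1115.
Expected clicks from Search to Home: 2.1115.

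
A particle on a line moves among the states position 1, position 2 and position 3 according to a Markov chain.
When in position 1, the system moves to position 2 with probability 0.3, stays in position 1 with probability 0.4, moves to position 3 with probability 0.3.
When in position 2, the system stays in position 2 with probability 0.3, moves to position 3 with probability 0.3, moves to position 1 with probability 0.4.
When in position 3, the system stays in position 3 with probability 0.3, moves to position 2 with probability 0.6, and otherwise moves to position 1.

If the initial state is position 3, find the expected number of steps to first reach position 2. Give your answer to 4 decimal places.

1.7949

Let t(s) be the expected number of steps to first reach position 2 from state s, with t(position 2) = 0. Conditioning on the first step:
t(position 1) = 1 + 0.4·t(position 1) + 0.3·t(position 3)
t(position 3) = 1 + 0.1·t(position 1) + 0.3·t(position 3)
Solving: t(position 1) = 2.5641, t(position 3) = 1.7949.
Expected steps from position 3 to position 2: 1.7949.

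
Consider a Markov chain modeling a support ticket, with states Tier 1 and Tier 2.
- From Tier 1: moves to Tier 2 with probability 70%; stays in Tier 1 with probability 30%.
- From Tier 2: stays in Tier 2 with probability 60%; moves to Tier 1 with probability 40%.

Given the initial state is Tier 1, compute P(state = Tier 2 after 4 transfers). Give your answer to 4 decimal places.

0.6363

Propagate the distribution vector 4 transfers from Tier 1.
After 0 transfers: (1.0000, 0.0000)
After 1 transfer: (0.3000, 0.7000)
After 2 transfers: (0.3700, 0.6300)
After 3 transfers: (0.3630, 0.6370)
After 4 transfers: (0.3637, 0.6363)
P(in Tier 2 after 4 transfers) = 0.6363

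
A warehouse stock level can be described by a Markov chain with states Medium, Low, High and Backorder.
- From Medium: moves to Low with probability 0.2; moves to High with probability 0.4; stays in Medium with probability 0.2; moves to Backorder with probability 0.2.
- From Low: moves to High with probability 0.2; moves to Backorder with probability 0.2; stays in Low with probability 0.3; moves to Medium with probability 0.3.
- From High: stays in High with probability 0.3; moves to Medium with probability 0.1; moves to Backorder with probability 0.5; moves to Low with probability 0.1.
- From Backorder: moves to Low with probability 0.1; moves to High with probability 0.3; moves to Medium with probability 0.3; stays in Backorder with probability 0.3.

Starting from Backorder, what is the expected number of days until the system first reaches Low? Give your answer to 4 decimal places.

Let t(s) be the expected number of days to first reach Low from state s, with t(Low) = 0. Conditioning on the first day:
t(Medium) = 1 + 0.2·t(Medium) + 0.4·t(High) + 0.2·t(Backorder)
t(High) = 1 + 0.1·t(Medium) + 0.3·t(High) + 0.5·t(Backorder)
t(Backorder) = 1 + 0.3·t(Medium) + 0.3·t(High) + 0.3·t(Backorder)
Solving: t(Medium) = 7.5000, t(High) = 8.3824, t(Backorder) = 8.2353.
Expected days from Backorder to Low: 8.2353.

8.2353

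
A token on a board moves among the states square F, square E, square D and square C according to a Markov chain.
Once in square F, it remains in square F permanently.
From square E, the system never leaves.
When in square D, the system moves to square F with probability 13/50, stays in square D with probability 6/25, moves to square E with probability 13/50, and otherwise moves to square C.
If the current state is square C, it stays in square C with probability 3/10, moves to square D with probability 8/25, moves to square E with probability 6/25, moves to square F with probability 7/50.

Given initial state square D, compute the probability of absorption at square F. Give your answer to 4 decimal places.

0.4736

Let h(s) be the probability of absorption at square F starting from transient state s. Then h(square F) = 1 and h(square E) = 0. By first-step analysis:
h(square D) = 0.26·1 + 0.26·0 + 0.24·h(square D) + 0.24·h(square C)
h(square C) = 0.14·1 + 0.24·0 + 0.32·h(square D) + 0.3·h(square C)
Solving: h(square D) = 0.4736, h(square C) = 0.4165.
Starting from square D, the probability is 0.4736.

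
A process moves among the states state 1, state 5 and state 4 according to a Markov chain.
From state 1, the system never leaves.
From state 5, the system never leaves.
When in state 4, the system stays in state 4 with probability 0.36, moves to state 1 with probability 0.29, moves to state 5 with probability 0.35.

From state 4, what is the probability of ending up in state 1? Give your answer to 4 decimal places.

0.4531

Let h(s) be the probability of absorption at state 1 starting from transient state s. Then h(state 1) = 1 and h(state 5) = 0. By first-step analysis:
h(state 4) = 0.29·1 + 0.35·0 + 0.36·h(state 4)
Solving: h(state 4) = 0.4531.
Starting from state 4, the probability is 0.4531.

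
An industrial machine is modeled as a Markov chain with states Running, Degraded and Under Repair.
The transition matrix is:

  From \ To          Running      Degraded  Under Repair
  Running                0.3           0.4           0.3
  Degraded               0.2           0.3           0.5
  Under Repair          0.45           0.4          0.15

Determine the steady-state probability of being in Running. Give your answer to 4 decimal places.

Let the stationary distribution be π with π = πP and π_1 + π_2 + π_3 = 1.
π_1 = 0.3·π_1 + 0.2·π_2 + 0.45·π_3
π_2 = 0.4·π_1 + 0.3·π_2 + 0.4·π_3
Solving with the normalization constraint gives π = (0.3123, 0.3636, 0.3241).
So the stationary probability of Running is 0.3123.

0.3123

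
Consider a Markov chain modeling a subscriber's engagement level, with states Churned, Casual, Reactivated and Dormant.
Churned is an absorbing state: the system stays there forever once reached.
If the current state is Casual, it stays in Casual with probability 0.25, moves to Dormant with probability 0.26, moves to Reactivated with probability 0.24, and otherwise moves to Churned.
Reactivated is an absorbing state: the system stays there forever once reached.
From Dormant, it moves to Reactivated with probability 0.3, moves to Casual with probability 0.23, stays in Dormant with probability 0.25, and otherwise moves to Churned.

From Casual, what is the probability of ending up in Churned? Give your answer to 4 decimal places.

0.4868

Let h(s) be the probability of absorption at Churned starting from transient state s. Then h(Churned) = 1 and h(Reactivated) = 0. By first-step analysis:
h(Casual) = 0.25·1 + 0.25·h(Casual) + 0.24·0 + 0.26·h(Dormant)
h(Dormant) = 0.22·1 + 0.23·h(Casual) + 0.3·0 + 0.25·h(Dormant)
Solving: h(Casual) = 0.4868, h(Dormant) = 0.4426.
Starting from Casual, the probability is 0.4868.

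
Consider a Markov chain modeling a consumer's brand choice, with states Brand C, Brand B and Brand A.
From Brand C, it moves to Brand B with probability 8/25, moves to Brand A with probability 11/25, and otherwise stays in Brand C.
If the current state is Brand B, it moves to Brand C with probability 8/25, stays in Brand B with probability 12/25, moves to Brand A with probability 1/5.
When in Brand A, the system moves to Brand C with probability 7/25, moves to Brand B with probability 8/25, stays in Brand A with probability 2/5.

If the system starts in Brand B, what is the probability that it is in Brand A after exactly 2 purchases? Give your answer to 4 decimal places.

0.3168

Sum over the intermediate state after 1 purchase:
P = P(Brand B→Brand C)·P(Brand C→Brand A) + P(Brand B→Brand B)·P(Brand B→Brand A) + P(Brand B→Brand A)·P(Brand A→Brand A)
  = 0.32×0.44 + 0.48×0.2 + 0.2×0.4
  = 0.1408 + 0.0960 + 0.0800 = 0.3168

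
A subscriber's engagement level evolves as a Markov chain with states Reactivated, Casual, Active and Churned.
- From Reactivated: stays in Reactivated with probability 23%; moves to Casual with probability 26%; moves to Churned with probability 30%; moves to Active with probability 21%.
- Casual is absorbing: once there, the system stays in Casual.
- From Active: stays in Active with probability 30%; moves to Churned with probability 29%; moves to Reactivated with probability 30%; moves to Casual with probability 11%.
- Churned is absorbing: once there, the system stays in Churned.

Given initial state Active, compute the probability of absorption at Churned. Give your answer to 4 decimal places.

0.6582

Let h(s) be the probability of absorption at Churned starting from transient state s. Then h(Churned) = 1 and h(Casual) = 0. By first-step analysis:
h(Reactivated) = 0.23·h(Reactivated) + 0.26·0 + 0.21·h(Active) + 0.3·1
h(Active) = 0.3·h(Reactivated) + 0.11·0 + 0.3·h(Active) + 0.29·1
Solving: h(Reactivated) = 0.5691, h(Active) = 0.6582.
Starting from Active, the probability is 0.6582.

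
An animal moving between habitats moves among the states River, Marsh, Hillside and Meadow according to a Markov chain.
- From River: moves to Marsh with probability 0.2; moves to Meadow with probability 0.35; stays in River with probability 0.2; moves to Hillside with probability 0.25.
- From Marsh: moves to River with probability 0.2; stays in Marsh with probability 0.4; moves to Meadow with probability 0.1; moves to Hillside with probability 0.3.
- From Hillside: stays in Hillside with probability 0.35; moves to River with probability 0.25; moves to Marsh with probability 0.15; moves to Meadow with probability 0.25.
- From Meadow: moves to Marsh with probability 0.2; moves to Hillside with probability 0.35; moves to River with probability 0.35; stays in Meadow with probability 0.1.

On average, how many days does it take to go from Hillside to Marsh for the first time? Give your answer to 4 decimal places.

5.7126

Let t(s) be the expected number of days to first reach Marsh from state s, with t(Marsh) = 0. Conditioning on the first day:
t(River) = 1 + 0.2·t(River) + 0.25·t(Hillside) + 0.35·t(Meadow)
t(Hillside) = 1 + 0.25·t(River) + 0.35·t(Hillside) + 0.25·t(Meadow)
t(Meadow) = 1 + 0.35·t(River) + 0.35·t(Hillside) + 0.1·t(Meadow)
Solving: t(River) = 5.4144, t(Hillside) = 5.7126, t(Meadow) = 5.4383.
Expected days from Hillside to Marsh: 5.7126.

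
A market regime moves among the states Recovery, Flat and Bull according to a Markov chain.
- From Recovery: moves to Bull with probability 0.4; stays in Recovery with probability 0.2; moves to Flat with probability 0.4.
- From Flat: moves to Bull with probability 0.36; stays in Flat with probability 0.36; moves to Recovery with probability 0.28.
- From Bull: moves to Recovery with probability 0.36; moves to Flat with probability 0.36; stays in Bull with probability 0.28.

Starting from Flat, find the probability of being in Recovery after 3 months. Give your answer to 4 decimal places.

Propagate the distribution vector 3 months from Flat.
After 0 months: (0.0000, 1.0000, 0.0000)
After 1 month: (0.2800, 0.3600, 0.3600)
After 2 months: (0.2864, 0.3712, 0.3424)
After 3 months: (0.2845, 0.3715, 0.3441)
P(in Recovery after 3 months) = 0.2845

0.2845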